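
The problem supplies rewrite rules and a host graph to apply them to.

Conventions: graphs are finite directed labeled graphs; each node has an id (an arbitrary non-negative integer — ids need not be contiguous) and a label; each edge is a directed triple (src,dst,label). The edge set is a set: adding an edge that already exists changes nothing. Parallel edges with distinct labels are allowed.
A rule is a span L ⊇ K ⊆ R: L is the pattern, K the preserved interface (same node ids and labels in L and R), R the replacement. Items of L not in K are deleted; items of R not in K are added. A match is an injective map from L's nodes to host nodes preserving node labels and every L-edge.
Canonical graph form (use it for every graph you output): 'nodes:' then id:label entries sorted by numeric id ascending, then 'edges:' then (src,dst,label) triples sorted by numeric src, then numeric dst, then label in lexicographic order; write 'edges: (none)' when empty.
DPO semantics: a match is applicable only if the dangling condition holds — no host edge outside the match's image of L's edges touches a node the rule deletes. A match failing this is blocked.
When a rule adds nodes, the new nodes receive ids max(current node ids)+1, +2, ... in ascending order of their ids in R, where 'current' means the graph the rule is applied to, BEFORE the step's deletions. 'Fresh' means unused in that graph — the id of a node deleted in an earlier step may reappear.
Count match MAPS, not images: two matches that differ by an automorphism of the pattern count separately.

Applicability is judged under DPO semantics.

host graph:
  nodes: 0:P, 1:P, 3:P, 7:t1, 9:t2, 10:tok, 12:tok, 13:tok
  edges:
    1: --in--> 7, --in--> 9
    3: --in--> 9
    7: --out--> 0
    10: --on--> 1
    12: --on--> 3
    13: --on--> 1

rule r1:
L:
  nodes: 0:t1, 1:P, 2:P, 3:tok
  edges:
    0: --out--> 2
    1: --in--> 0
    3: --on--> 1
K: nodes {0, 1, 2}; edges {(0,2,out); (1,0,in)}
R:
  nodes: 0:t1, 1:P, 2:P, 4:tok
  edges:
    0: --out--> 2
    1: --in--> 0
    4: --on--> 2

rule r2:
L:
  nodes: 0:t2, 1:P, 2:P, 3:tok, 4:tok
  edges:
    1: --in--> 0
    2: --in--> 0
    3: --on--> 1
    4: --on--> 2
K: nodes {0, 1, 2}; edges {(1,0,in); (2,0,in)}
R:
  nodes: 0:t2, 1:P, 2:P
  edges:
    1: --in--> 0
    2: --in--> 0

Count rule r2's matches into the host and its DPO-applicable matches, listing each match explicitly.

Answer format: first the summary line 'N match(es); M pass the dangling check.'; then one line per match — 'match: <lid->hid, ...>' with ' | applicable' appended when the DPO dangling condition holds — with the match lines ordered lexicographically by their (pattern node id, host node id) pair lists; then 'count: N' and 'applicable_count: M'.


4 match(es); 4 pass the dangling check.
match: 0->9, 1->1, 2->3, 3->10, 4->12 | applicable
match: 0->9, 1->1, 2->3, 3->13, 4->12 | applicable
match: 0->9, 1->3, 2->1, 3->12, 4->10 | applicable
match: 0->9, 1->3, 2->1, 3->12, 4->13 | applicable
count: 4
applicable_count: 4


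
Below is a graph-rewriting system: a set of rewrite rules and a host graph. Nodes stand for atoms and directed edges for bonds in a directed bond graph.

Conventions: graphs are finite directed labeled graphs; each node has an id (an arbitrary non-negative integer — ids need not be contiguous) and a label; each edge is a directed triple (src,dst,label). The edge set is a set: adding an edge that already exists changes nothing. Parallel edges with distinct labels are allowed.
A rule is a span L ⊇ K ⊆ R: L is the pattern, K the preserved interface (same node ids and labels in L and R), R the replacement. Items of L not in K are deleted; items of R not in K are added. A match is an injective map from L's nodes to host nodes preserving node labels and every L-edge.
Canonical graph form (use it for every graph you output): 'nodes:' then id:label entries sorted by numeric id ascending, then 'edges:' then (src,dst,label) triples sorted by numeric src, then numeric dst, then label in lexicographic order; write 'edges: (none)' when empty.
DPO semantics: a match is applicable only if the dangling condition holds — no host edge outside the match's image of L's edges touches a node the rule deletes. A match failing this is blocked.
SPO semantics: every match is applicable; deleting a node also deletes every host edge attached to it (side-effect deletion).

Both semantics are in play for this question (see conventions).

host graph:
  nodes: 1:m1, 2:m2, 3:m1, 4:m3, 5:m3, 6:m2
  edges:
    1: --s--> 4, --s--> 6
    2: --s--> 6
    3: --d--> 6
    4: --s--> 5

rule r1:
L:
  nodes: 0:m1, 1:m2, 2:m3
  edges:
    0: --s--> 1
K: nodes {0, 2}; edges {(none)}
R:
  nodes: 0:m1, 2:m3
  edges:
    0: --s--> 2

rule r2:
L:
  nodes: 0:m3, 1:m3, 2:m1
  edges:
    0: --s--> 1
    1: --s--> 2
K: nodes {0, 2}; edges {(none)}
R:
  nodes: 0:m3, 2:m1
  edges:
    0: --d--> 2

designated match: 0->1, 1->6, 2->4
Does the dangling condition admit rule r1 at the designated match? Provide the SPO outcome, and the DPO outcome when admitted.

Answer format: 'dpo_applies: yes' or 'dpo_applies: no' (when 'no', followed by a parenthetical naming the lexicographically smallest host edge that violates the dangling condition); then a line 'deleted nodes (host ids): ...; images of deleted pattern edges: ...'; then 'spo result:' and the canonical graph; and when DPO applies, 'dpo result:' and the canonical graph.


dpo_applies: no
(the rule deletes node 6, which keeps host edge (2,6,s) outside the match image — the dangling condition fails, DPO blocks; SPO proceeds and side-deletes such edges)
deleted nodes (host ids): 6; images of deleted pattern edges: (1,6,s)
spo result:
nodes: 1:m1, 2:m2, 3:m1, 4:m3, 5:m3
edges: (1,4,s); (4,5,s)


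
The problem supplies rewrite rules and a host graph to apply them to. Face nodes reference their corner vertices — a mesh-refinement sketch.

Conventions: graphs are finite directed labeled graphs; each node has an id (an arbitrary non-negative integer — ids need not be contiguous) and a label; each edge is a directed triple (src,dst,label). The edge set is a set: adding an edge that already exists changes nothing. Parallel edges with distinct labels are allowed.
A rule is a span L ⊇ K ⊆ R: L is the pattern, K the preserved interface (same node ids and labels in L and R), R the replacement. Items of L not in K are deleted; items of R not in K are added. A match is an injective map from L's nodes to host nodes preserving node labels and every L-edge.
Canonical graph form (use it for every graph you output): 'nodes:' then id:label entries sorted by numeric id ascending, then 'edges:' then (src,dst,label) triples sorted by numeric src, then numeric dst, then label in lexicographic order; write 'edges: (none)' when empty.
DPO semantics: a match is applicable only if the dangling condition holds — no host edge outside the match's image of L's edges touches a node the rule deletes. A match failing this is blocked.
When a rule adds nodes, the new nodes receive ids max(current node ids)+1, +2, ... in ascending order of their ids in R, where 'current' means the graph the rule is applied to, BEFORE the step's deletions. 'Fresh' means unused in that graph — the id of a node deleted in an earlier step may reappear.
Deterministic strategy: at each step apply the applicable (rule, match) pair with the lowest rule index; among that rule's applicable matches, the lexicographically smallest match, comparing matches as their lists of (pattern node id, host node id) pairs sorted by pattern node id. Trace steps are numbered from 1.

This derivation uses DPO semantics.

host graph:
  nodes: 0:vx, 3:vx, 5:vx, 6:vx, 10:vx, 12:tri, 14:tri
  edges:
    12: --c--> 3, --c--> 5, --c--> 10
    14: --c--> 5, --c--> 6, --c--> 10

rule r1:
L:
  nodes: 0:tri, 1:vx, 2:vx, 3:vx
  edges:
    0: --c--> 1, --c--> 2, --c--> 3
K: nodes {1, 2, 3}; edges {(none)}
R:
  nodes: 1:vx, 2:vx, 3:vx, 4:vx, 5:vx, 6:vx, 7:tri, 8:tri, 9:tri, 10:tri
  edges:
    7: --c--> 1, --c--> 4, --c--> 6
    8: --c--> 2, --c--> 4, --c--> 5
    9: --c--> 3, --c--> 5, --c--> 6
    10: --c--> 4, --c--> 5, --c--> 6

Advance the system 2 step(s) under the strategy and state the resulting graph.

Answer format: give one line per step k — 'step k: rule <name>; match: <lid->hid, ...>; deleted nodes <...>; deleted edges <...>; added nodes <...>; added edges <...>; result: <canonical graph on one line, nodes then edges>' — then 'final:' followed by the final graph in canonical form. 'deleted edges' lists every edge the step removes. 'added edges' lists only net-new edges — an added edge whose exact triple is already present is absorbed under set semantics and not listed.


step 1: rule r1; match: 0->12, 1->3, 2->5, 3->10; deleted nodes 12; deleted edges (12,3,c); (12,5,c); (12,10,c); added nodes 15, 16, 17, 18, 19, 20, 21; added edges (18,3,c); (18,15,c); (18,17,c); (19,5,c); (19,15,c); (19,16,c); (20,10,c); (20,16,c); (20,17,c); (21,15,c); (21,16,c); (21,17,c); result: nodes: 0:vx, 3:vx, 5:vx, 6:vx, 10:vx, 14:tri, 15:vx, 16:vx, 17:vx, 18:tri, 19:tri, 20:tri, 21:tri edges: (14,5,c); (14,6,c); (14,10,c); (18,3,c); (18,15,c); (18,17,c); (19,5,c); (19,15,c); (19,16,c); (20,10,c); (20,16,c); (20,17,c); (21,15,c); (21,16,c); (21,17,c)
step 2: rule r1; match: 0->14, 1->5, 2->6, 3->10; deleted nodes 14; deleted edges (14,5,c); (14,6,c); (14,10,c); added nodes 22, 23, 24, 25, 26, 27, 28; added edges (25,5,c); (25,22,c); (25,24,c); (26,6,c); (26,22,c); (26,23,c); (27,10,c); (27,23,c); (27,24,c); (28,22,c); (28,23,c); (28,24,c); result: nodes: 0:vx, 3:vx, 5:vx, 6:vx, 10:vx, 15:vx, 16:vx, 17:vx, 18:tri, 19:tri, 20:tri, 21:tri, 22:vx, 23:vx, 24:vx, 25:tri, 26:tri, 27:tri, 28:tri edges: (18,3,c); (18,15,c); (18,17,c); (19,5,c); (19,15,c); (19,16,c); (20,10,c); (20,16,c); (20,17,c); (21,15,c); (21,16,c); (21,17,c); (25,5,c); (25,22,c); (25,24,c); (26,6,c); (26,22,c); (26,23,c); (27,10,c); (27,23,c); (27,24,c); (28,22,c); (28,23,c); (28,24,c)
final:
nodes: 0:vx, 3:vx, 5:vx, 6:vx, 10:vx, 15:vx, 16:vx, 17:vx, 18:tri, 19:tri, 20:tri, 21:tri, 22:vx, 23:vx, 24:vx, 25:tri, 26:tri, 27:tri, 28:tri
edges: (18,3,c); (18,15,c); (18,17,c); (19,5,c); (19,15,c); (19,16,c); (20,10,c); (20,16,c); (20,17,c); (21,15,c); (21,16,c); (21,17,c); (25,5,c); (25,22,c); (25,24,c); (26,6,c); (26,22,c); (26,23,c); (27,10,c); (27,23,c); (27,24,c); (28,22,c); (28,23,c); (28,24,c)


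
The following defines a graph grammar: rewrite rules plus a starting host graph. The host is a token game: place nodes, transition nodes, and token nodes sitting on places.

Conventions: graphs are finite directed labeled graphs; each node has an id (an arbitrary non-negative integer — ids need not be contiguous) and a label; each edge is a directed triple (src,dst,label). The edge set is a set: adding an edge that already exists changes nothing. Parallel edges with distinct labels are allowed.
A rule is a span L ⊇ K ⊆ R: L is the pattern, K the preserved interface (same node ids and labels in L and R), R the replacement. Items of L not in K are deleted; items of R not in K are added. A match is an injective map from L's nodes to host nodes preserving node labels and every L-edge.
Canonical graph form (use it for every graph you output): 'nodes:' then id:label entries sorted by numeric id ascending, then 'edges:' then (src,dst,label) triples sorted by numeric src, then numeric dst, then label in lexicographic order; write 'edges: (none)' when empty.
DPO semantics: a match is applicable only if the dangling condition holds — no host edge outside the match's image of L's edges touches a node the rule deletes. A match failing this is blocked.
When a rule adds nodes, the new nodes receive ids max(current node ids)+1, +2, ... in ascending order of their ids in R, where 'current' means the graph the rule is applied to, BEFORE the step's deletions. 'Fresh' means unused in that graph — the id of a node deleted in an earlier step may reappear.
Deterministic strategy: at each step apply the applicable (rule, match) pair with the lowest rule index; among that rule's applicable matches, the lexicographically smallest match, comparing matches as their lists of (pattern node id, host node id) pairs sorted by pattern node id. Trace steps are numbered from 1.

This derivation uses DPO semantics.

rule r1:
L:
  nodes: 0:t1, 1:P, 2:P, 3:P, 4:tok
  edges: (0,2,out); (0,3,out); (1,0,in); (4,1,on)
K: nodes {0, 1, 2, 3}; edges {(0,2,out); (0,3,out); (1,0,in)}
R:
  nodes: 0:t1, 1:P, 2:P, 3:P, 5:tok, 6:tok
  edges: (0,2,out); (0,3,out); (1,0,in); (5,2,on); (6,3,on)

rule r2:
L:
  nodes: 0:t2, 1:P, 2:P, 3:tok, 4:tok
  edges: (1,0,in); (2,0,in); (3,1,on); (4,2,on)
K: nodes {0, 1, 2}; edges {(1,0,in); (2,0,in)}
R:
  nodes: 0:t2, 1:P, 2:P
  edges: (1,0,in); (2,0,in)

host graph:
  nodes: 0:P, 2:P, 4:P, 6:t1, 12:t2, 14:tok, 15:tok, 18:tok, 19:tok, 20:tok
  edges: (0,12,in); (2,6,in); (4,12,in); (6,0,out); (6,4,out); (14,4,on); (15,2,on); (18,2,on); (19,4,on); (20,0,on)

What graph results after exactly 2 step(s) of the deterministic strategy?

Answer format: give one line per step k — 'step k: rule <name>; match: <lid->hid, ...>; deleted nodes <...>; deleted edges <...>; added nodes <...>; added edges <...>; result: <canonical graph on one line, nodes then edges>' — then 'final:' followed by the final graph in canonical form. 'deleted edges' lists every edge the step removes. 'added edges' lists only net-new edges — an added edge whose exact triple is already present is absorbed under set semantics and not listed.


step 1: rule r1; match: 0->6, 1->2, 2->0, 3->4, 4->15; deleted nodes 15; deleted edges (15,2,on); added nodes 21, 22; added edges (21,0,on); (22,4,on); result: nodes: 0:P, 2:P, 4:P, 6:t1, 12:t2, 14:tok, 18:tok, 19:tok, 20:tok, 21:tok, 22:tok edges: (0,12,in); (2,6,in); (4,12,in); (6,0,out); (6,4,out); (14,4,on); (18,2,on); (19,4,on); (20,0,on); (21,0,on); (22,4,on)
step 2: rule r1; match: 0->6, 1->2, 2->0, 3->4, 4->18; deleted nodes 18; deleted edges (18,2,on); added nodes 23, 24; added edges (23,0,on); (24,4,on); result: nodes: 0:P, 2:P, 4:P, 6:t1, 12:t2, 14:tok, 19:tok, 20:tok, 21:tok, 22:tok, 23:tok, 24:tok edges: (0,12,in); (2,6,in); (4,12,in); (6,0,out); (6,4,out); (14,4,on); (19,4,on); (20,0,on); (21,0,on); (22,4,on); (23,0,on); (24,4,on)
final:
nodes: 0:P, 2:P, 4:P, 6:t1, 12:t2, 14:tok, 19:tok, 20:tok, 21:tok, 22:tok, 23:tok, 24:tok
edges: (0,12,in); (2,6,in); (4,12,in); (6,0,out); (6,4,out); (14,4,on); (19,4,on); (20,0,on); (21,0,on); (22,4,on); (23,0,on); (24,4,on)


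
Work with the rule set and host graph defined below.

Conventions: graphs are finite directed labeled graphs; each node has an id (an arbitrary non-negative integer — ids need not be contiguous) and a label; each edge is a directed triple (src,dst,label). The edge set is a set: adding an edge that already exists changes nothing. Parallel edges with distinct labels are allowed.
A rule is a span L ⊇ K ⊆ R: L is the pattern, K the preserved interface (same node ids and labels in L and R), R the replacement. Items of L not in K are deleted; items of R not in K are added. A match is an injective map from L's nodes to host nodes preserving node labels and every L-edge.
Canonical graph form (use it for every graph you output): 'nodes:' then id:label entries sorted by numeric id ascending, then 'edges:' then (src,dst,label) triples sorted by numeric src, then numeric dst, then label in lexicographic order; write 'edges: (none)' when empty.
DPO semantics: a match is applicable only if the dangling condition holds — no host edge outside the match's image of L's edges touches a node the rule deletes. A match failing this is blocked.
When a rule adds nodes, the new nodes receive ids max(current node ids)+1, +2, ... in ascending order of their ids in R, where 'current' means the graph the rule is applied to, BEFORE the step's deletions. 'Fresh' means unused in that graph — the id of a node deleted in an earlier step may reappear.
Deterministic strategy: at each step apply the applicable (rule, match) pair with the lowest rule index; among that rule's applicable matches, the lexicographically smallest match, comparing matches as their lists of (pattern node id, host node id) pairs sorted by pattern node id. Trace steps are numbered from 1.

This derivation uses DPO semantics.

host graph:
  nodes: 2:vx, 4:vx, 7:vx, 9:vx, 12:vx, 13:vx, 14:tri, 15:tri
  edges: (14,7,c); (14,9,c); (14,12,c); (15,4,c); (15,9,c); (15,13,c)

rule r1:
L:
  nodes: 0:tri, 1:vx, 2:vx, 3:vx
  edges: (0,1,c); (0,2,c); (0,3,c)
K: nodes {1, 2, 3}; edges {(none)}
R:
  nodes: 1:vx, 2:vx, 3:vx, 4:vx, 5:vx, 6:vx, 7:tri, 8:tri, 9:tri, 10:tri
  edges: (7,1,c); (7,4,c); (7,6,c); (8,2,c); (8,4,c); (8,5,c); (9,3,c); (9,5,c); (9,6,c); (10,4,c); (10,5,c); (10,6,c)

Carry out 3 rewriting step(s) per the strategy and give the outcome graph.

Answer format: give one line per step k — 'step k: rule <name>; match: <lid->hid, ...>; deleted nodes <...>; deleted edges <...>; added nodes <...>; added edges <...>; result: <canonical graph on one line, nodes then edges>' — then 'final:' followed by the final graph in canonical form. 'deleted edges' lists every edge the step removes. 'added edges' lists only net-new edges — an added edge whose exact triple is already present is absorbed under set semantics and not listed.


step 1: rule r1; match: 0->14, 1->7, 2->9, 3->12; deleted nodes 14; deleted edges (14,7,c); (14,9,c); (14,12,c); added nodes 16, 17, 18, 19, 20, 21, 22; added edges (19,7,c); (19,16,c); (19,18,c); (20,9,c); (20,16,c); (20,17,c); (21,12,c); (21,17,c); (21,18,c); (22,16,c); (22,17,c); (22,18,c); result: nodes: 2:vx, 4:vx, 7:vx, 9:vx, 12:vx, 13:vx, 15:tri, 16:vx, 17:vx, 18:vx, 19:tri, 20:tri, 21:tri, 22:tri edges: (15,4,c); (15,9,c); (15,13,c); (19,7,c); (19,16,c); (19,18,c); (20,9,c); (20,16,c); (20,17,c); (21,12,c); (21,17,c); (21,18,c); (22,16,c); (22,17,c); (22,18,c)
step 2: rule r1; match: 0->15, 1->4, 2->9, 3->13; deleted nodes 15; deleted edges (15,4,c); (15,9,c); (15,13,c); added nodes 23, 24, 25, 26, 27, 28, 29; added edges (26,4,c); (26,23,c); (26,25,c); (27,9,c); (27,23,c); (27,24,c); (28,13,c); (28,24,c); (28,25,c); (29,23,c); (29,24,c); (29,25,c); result: nodes: 2:vx, 4:vx, 7:vx, 9:vx, 12:vx, 13:vx, 16:vx, 17:vx, 18:vx, 19:tri, 20:tri, 21:tri, 22:tri, 23:vx, 24:vx, 25:vx, 26:tri, 27:tri, 28:tri, 29:tri edges: (19,7,c); (19,16,c); (19,18,c); (20,9,c); (20,16,c); (20,17,c); (21,12,c); (21,17,c); (21,18,c); (22,16,c); (22,17,c); (22,18,c); (26,4,c); (26,23,c); (26,25,c); (27,9,c); (27,23,c); (27,24,c); (28,13,c); (28,24,c); (28,25,c); (29,23,c); (29,24,c); (29,25,c)
step 3: rule r1; match: 0->19, 1->7, 2->16, 3->18; deleted nodes 19; deleted edges (19,7,c); (19,16,c); (19,18,c); added nodes 30, 31, 32, 33, 34, 35, 36; added edges (33,7,c); (33,30,c); (33,32,c); (34,16,c); (34,30,c); (34,31,c); (35,18,c); (35,31,c); (35,32,c); (36,30,c); (36,31,c); (36,32,c); result: nodes: 2:vx, 4:vx, 7:vx, 9:vx, 12:vx, 13:vx, 16:vx, 17:vx, 18:vx, 20:tri, 21:tri, 22:tri, 23:vx, 24:vx, 25:vx, 26:tri, 27:tri, 28:tri, 29:tri, 30:vx, 31:vx, 32:vx, 33:tri, 34:tri, 35:tri, 36:tri edges: (20,9,c); (20,16,c); (20,17,c); (21,12,c); (21,17,c); (21,18,c); (22,16,c); (22,17,c); (22,18,c); (26,4,c); (26,23,c); (26,25,c); (27,9,c); (27,23,c); (27,24,c); (28,13,c); (28,24,c); (28,25,c); (29,23,c); (29,24,c); (29,25,c); (33,7,c); (33,30,c); (33,32,c); (34,16,c); (34,30,c); (34,31,c); (35,18,c); (35,31,c); (35,32,c); (36,30,c); (36,31,c); (36,32,c)
final:
nodes: 2:vx, 4:vx, 7:vx, 9:vx, 12:vx, 13:vx, 16:vx, 17:vx, 18:vx, 20:tri, 21:tri, 22:tri, 23:vx, 24:vx, 25:vx, 26:tri, 27:tri, 28:tri, 29:tri, 30:vx, 31:vx, 32:vx, 33:tri, 34:tri, 35:tri, 36:tri
edges: (20,9,c); (20,16,c); (20,17,c); (21,12,c); (21,17,c); (21,18,c); (22,16,c); (22,17,c); (22,18,c); (26,4,c); (26,23,c); (26,25,c); (27,9,c); (27,23,c); (27,24,c); (28,13,c); (28,24,c); (28,25,c); (29,23,c); (29,24,c); (29,25,c); (33,7,c); (33,30,c); (33,32,c); (34,16,c); (34,30,c); (34,31,c); (35,18,c); (35,31,c); (35,32,c); (36,30,c); (36,31,c); (36,32,c)


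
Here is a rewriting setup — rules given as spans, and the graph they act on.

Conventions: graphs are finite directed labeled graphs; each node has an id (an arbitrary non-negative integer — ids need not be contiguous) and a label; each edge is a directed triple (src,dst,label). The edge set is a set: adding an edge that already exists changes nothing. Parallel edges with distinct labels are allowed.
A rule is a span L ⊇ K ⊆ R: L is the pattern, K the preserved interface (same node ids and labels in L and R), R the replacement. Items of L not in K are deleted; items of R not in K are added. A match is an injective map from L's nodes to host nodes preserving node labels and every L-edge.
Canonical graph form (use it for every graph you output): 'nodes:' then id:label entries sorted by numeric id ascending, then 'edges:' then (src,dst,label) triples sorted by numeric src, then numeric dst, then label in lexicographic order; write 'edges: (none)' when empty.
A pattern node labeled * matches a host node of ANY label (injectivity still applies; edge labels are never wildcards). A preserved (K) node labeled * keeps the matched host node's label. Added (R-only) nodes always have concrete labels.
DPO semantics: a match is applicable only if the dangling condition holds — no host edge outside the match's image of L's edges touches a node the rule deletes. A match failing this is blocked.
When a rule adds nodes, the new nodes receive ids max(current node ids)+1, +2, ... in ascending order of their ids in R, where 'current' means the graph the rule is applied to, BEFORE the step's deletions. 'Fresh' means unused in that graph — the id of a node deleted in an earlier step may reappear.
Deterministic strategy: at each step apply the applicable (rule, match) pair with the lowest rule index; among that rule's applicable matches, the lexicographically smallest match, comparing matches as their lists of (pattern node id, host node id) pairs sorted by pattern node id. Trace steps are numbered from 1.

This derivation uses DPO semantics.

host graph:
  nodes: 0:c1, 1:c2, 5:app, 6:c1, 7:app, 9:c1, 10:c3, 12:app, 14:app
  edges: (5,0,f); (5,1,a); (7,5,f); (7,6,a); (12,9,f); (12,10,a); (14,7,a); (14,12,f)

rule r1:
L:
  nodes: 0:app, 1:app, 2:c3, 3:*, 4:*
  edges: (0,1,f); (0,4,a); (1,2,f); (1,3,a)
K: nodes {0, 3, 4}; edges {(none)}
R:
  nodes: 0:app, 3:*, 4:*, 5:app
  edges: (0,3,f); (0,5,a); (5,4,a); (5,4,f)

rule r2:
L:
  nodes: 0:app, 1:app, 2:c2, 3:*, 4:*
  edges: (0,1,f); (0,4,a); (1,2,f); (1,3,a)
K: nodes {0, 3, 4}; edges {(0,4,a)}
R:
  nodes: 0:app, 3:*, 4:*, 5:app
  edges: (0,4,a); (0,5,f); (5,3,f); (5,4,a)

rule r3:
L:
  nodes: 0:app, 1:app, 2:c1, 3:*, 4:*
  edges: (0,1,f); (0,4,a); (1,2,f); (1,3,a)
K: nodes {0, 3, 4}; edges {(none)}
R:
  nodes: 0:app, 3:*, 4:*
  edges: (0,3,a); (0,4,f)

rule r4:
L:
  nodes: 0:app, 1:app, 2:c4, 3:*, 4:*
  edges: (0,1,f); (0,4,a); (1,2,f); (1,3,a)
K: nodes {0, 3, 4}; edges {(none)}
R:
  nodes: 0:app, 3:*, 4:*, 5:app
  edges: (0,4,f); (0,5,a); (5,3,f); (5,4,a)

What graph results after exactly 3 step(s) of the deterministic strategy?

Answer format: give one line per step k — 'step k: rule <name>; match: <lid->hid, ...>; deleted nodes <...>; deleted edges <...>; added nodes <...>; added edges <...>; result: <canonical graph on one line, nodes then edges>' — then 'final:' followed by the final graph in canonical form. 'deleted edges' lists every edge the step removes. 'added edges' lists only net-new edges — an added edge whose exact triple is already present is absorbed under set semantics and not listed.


step 1: rule r3; match: 0->7, 1->5, 2->0, 3->1, 4->6; deleted nodes 0, 5; deleted edges (5,0,f); (5,1,a); (7,5,f); (7,6,a); added nodes (none); added edges (7,1,a); (7,6,f); result: nodes: 1:c2, 6:c1, 7:app, 9:c1, 10:c3, 12:app, 14:app edges: (7,1,a); (7,6,f); (12,9,f); (12,10,a); (14,7,a); (14,12,f)
step 2: rule r3; match: 0->14, 1->12, 2->9, 3->10, 4->7; deleted nodes 9, 12; deleted edges (12,9,f); (12,10,a); (14,7,a); (14,12,f); added nodes (none); added edges (14,7,f); (14,10,a); result: nodes: 1:c2, 6:c1, 7:app, 10:c3, 14:app edges: (7,1,a); (7,6,f); (14,7,f); (14,10,a)
step 3: rule r3; match: 0->14, 1->7, 2->6, 3->1, 4->10; deleted nodes 6, 7; deleted edges (7,1,a); (7,6,f); (14,7,f); (14,10,a); added nodes (none); added edges (14,1,a); (14,10,f); result: nodes: 1:c2, 10:c3, 14:app edges: (14,1,a); (14,10,f)
final:
nodes: 1:c2, 10:c3, 14:app
edges: (14,1,a); (14,10,f)


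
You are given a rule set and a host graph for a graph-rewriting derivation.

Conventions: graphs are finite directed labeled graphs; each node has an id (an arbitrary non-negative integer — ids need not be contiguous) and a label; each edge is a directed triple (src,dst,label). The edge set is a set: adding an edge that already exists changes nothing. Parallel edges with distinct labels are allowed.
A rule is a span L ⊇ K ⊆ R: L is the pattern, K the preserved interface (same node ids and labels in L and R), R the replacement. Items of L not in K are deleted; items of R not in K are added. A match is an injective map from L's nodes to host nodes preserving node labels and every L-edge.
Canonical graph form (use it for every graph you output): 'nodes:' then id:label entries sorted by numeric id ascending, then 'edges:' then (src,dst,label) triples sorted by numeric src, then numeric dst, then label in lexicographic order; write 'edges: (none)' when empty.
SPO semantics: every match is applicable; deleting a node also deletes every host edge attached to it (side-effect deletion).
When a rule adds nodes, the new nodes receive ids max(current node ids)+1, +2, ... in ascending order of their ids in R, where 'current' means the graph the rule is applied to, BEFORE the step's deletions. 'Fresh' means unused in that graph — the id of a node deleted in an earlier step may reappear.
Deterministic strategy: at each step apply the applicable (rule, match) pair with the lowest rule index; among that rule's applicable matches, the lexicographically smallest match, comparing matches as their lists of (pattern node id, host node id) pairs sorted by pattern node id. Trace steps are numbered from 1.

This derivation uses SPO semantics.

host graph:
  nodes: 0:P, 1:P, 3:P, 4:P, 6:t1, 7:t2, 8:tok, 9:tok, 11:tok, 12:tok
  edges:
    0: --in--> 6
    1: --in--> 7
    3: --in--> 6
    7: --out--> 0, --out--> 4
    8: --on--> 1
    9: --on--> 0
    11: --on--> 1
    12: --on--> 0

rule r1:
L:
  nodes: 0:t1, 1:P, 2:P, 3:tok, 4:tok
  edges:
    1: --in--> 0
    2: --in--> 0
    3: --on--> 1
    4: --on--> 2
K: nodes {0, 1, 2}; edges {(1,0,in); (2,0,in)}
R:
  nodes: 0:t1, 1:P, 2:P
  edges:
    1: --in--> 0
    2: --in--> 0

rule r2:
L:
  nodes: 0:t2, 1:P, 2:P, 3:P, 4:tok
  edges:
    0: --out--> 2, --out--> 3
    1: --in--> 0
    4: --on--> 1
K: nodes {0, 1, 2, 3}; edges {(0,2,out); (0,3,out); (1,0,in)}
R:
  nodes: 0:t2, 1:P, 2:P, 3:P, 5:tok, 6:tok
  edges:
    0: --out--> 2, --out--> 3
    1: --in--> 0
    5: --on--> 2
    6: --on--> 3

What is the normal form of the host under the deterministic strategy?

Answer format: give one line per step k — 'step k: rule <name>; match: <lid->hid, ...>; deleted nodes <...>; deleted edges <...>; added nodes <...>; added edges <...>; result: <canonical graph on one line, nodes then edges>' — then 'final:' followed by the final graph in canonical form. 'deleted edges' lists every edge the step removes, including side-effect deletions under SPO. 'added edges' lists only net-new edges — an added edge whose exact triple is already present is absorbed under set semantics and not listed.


step 1: rule r2; match: 0->7, 1->1, 2->0, 3->4, 4->8; deleted nodes 8; deleted edges (8,1,on); added nodes 13, 14; added edges (13,0,on); (14,4,on); result: nodes: 0:P, 1:P, 3:P, 4:P, 6:t1, 7:t2, 9:tok, 11:tok, 12:tok, 13:tok, 14:tok edges: (0,6,in); (1,7,in); (3,6,in); (7,0,out); (7,4,out); (9,0,on); (11,1,on); (12,0,on); (13,0,on); (14,4,on)
step 2: rule r2; match: 0->7, 1->1, 2->0, 3->4, 4->11; deleted nodes 11; deleted edges (11,1,on); added nodes 15, 16; added edges (15,0,on); (16,4,on); result: nodes: 0:P, 1:P, 3:P, 4:P, 6:t1, 7:t2, 9:tok, 12:tok, 13:tok, 14:tok, 15:tok, 16:tok edges: (0,6,in); (1,7,in); (3,6,in); (7,0,out); (7,4,out); (9,0,on); (12,0,on); (13,0,on); (14,4,on); (15,0,on); (16,4,on)
final:
nodes: 0:P, 1:P, 3:P, 4:P, 6:t1, 7:t2, 9:tok, 12:tok, 13:tok, 14:tok, 15:tok, 16:tok
edges: (0,6,in); (1,7,in); (3,6,in); (7,0,out); (7,4,out); (9,0,on); (12,0,on); (13,0,on); (14,4,on); (15,0,on); (16,4,on)


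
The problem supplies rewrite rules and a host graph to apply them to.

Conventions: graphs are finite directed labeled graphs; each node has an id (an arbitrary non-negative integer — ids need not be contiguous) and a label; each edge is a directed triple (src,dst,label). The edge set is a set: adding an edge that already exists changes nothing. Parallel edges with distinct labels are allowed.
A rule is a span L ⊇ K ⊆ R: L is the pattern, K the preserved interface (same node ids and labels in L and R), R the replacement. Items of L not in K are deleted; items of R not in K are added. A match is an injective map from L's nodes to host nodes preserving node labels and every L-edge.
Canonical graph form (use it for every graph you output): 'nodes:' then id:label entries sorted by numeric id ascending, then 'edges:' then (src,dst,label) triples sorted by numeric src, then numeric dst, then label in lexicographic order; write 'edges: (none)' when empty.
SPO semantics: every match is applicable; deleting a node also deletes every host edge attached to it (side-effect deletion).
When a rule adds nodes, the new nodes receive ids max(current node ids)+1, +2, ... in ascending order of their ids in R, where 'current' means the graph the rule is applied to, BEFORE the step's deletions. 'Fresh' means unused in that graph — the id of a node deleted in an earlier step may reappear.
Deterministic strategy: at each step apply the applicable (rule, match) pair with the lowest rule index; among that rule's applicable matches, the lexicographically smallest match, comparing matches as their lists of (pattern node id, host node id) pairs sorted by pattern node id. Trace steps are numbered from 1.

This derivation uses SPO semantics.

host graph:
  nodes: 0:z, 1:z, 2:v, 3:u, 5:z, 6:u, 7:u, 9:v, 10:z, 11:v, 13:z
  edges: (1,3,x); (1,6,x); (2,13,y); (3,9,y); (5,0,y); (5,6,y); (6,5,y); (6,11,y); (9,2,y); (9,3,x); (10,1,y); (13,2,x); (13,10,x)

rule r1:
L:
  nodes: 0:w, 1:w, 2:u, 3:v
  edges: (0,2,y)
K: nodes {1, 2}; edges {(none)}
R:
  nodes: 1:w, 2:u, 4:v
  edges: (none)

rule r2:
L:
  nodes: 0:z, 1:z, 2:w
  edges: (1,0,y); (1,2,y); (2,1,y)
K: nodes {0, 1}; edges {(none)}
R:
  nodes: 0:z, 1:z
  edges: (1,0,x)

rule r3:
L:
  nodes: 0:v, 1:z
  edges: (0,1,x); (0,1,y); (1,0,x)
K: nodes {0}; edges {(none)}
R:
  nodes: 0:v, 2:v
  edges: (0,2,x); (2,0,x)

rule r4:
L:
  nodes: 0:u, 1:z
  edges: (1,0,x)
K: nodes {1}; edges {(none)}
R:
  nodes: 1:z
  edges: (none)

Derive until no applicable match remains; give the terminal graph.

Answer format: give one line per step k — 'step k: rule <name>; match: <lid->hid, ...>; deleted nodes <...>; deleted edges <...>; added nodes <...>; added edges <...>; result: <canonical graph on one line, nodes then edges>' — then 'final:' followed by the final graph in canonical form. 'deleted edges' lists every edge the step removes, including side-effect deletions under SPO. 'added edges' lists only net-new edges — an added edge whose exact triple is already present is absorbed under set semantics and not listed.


step 1: rule r4; match: 0->3, 1->1; deleted nodes 3; deleted edges (1,3,x); (3,9,y); (9,3,x); added nodes (none); added edges (none); result: nodes: 0:z, 1:z, 2:v, 5:z, 6:u, 7:u, 9:v, 10:z, 11:v, 13:z edges: (1,6,x); (2,13,y); (5,0,y); (5,6,y); (6,5,y); (6,11,y); (9,2,y); (10,1,y); (13,2,x); (13,10,x)
step 2: rule r4; match: 0->6, 1->1; deleted nodes 6; deleted edges (1,6,x); (5,6,y); (6,5,y); (6,11,y); added nodes (none); added edges (none); result: nodes: 0:z, 1:z, 2:v, 5:z, 7:u, 9:v, 10:z, 11:v, 13:z edges: (2,13,y); (5,0,y); (9,2,y); (10,1,y); (13,2,x); (13,10,x)
final:
nodes: 0:z, 1:z, 2:v, 5:z, 7:u, 9:v, 10:z, 11:v, 13:z
edges: (2,13,y); (5,0,y); (9,2,y); (10,1,y); (13,2,x); (13,10,x)


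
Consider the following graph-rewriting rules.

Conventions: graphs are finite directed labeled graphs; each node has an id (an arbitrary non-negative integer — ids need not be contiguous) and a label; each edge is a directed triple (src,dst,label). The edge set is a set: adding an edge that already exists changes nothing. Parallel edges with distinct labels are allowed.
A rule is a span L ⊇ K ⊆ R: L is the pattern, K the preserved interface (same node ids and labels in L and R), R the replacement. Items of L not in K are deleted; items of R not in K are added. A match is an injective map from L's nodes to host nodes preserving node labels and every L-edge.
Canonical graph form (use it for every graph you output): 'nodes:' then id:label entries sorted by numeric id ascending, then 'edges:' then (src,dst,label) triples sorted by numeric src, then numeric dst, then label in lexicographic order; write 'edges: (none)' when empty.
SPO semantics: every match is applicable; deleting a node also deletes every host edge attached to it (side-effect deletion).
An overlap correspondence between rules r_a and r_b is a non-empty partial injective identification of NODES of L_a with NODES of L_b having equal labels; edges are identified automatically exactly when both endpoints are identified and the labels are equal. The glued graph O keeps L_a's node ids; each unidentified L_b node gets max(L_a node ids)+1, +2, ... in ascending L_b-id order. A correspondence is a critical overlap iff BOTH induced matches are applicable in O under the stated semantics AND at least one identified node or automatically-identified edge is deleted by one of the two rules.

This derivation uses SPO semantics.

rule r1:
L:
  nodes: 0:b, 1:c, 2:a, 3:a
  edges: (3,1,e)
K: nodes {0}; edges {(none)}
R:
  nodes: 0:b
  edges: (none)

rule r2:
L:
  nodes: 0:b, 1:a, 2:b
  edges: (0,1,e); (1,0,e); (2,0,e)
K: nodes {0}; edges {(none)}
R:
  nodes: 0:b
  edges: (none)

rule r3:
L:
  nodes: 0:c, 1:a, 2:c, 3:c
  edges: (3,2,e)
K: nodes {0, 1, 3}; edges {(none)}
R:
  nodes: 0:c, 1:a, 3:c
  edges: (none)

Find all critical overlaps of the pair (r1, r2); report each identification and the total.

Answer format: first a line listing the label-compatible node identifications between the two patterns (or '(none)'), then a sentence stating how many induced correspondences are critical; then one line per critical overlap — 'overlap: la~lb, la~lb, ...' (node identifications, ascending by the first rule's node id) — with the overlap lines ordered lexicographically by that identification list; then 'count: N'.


label-compatible node identifications between L(r1) and L(r2): 0~0, 0~2, 2~1, 3~1
7 of the induced correspondences are critical overlaps of r1 and r2.
overlap: 0~0, 2~1
overlap: 0~0, 3~1
overlap: 0~2
overlap: 0~2, 2~1
overlap: 0~2, 3~1
overlap: 2~1
overlap: 3~1
count: 7


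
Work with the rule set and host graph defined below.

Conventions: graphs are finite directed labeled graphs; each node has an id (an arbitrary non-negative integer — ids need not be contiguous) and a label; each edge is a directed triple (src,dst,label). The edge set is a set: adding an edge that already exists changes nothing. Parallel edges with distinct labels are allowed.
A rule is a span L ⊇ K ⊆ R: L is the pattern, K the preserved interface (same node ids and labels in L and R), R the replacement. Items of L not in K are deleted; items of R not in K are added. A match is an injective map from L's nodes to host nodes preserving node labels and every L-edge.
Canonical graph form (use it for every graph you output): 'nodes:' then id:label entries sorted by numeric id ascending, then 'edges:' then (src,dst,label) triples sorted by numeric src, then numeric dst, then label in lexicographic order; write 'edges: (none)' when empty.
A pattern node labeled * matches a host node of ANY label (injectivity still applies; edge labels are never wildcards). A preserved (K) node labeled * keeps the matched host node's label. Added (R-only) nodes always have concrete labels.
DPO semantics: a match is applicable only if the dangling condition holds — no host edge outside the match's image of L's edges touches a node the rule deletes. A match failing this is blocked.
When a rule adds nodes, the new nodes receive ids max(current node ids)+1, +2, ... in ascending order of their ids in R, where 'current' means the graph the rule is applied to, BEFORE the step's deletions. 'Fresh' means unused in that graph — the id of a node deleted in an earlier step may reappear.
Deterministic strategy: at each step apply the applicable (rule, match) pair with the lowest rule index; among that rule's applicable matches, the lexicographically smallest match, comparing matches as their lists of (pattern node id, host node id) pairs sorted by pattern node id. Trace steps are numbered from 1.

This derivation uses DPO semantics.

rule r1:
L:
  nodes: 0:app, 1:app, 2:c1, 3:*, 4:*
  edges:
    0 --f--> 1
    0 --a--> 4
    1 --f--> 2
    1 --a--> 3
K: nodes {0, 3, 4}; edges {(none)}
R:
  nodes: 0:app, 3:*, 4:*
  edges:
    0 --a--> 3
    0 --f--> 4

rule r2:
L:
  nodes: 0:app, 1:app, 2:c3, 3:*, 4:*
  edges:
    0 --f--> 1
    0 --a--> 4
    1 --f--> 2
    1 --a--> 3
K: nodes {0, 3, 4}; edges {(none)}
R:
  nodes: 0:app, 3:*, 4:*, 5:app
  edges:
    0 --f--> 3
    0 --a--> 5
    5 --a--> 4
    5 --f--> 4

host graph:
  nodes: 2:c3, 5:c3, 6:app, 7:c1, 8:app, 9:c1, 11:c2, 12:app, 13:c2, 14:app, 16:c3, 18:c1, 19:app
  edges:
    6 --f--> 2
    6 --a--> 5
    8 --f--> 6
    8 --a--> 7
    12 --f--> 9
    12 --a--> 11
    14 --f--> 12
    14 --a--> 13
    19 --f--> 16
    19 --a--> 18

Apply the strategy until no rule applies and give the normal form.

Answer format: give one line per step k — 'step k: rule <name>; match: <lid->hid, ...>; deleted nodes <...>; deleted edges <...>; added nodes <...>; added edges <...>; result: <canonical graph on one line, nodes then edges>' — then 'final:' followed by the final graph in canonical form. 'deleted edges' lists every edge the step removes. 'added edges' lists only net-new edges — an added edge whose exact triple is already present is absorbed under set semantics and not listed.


step 1: rule r1; match: 0->14, 1->12, 2->9, 3->11, 4->13; deleted nodes 9, 12; deleted edges (12,9,f); (12,11,a); (14,12,f); (14,13,a); added nodes (none); added edges (14,11,a); (14,13,f); result: nodes: 2:c3, 5:c3, 6:app, 7:c1, 8:app, 11:c2, 13:c2, 14:app, 16:c3, 18:c1, 19:app edges: (6,2,f); (6,5,a); (8,6,f); (8,7,a); (14,11,a); (14,13,f); (19,16,f); (19,18,a)
step 2: rule r2; match: 0->8, 1->6, 2->2, 3->5, 4->7; deleted nodes 2, 6; deleted edges (6,2,f); (6,5,a); (8,6,f); (8,7,a); added nodes 20; added edges (8,5,f); (8,20,a); (20,7,a); (20,7,f); result: nodes: 5:c3, 7:c1, 8:app, 11:c2, 13:c2, 14:app, 16:c3, 18:c1, 19:app, 20:app edges: (8,5,f); (8,20,a); (14,11,a); (14,13,f); (19,16,f); (19,18,a); (20,7,a); (20,7,f)
final:
nodes: 5:c3, 7:c1, 8:app, 11:c2, 13:c2, 14:app, 16:c3, 18:c1, 19:app, 20:app
edges: (8,5,f); (8,20,a); (14,11,a); (14,13,f); (19,16,f); (19,18,a); (20,7,a); (20,7,f)


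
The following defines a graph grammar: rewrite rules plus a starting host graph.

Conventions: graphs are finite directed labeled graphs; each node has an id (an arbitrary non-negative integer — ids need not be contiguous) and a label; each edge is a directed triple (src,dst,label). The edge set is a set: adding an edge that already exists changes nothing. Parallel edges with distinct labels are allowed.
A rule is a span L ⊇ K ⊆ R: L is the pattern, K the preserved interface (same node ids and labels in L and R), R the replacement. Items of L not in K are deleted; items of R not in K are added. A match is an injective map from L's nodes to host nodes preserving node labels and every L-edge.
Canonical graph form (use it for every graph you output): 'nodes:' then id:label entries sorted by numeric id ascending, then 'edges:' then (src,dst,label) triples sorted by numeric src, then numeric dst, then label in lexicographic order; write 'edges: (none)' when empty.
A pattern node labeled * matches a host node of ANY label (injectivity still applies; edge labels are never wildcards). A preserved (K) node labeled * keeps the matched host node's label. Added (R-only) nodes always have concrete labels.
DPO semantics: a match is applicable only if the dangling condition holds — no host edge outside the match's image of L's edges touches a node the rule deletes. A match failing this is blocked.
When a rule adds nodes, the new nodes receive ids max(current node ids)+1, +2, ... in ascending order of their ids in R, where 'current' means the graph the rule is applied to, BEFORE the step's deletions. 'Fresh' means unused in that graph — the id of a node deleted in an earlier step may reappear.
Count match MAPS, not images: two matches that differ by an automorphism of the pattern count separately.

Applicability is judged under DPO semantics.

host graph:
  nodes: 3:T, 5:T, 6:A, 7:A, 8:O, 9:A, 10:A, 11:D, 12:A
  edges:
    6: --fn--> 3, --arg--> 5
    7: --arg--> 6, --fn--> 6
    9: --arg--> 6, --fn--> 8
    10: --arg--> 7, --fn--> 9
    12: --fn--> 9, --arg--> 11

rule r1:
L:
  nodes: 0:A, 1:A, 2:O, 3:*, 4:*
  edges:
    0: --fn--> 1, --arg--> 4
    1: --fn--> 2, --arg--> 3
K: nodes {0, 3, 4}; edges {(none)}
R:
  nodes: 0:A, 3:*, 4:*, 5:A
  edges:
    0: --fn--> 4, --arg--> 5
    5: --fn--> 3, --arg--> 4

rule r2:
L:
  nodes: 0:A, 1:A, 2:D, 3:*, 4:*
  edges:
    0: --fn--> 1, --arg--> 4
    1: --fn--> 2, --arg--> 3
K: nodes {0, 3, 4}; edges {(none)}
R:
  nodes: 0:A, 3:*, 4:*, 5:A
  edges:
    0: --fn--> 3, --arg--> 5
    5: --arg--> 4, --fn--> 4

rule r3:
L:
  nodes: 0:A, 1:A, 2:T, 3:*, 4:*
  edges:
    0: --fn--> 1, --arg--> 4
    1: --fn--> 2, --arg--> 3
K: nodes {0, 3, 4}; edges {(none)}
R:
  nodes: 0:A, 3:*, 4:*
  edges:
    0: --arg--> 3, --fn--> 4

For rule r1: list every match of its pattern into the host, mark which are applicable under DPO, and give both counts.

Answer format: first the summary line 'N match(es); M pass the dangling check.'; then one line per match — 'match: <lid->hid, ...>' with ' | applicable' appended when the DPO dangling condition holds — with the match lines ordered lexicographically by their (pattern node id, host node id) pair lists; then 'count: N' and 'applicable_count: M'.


2 match(es); 0 pass the dangling check.
match: 0->10, 1->9, 2->8, 3->6, 4->7
match: 0->12, 1->9, 2->8, 3->6, 4->11
count: 2
applicable_count: 0
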